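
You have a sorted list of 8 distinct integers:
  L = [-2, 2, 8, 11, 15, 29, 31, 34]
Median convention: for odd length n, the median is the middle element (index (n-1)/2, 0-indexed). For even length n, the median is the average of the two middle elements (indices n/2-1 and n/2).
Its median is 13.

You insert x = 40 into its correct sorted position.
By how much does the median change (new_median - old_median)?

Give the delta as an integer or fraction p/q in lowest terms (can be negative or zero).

Answer: 2

Derivation:
Old median = 13
After inserting x = 40: new sorted = [-2, 2, 8, 11, 15, 29, 31, 34, 40]
New median = 15
Delta = 15 - 13 = 2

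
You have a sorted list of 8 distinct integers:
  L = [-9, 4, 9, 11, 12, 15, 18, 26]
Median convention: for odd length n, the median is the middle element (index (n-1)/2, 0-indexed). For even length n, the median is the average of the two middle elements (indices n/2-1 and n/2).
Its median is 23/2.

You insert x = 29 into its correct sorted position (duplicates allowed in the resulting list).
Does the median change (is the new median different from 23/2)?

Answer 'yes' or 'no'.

Answer: yes

Derivation:
Old median = 23/2
Insert x = 29
New median = 12
Changed? yes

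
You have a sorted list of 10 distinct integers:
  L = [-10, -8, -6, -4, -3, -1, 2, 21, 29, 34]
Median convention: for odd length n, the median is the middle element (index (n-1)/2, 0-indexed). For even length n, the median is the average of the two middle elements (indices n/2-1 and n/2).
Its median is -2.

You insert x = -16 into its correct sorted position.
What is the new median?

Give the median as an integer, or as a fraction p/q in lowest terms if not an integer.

Old list (sorted, length 10): [-10, -8, -6, -4, -3, -1, 2, 21, 29, 34]
Old median = -2
Insert x = -16
Old length even (10). Middle pair: indices 4,5 = -3,-1.
New length odd (11). New median = single middle element.
x = -16: 0 elements are < x, 10 elements are > x.
New sorted list: [-16, -10, -8, -6, -4, -3, -1, 2, 21, 29, 34]
New median = -3

Answer: -3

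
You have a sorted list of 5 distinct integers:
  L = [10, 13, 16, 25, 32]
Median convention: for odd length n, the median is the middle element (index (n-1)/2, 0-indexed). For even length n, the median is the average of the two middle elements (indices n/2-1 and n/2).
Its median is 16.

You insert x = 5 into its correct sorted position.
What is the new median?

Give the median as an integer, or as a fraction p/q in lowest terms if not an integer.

Answer: 29/2

Derivation:
Old list (sorted, length 5): [10, 13, 16, 25, 32]
Old median = 16
Insert x = 5
Old length odd (5). Middle was index 2 = 16.
New length even (6). New median = avg of two middle elements.
x = 5: 0 elements are < x, 5 elements are > x.
New sorted list: [5, 10, 13, 16, 25, 32]
New median = 29/2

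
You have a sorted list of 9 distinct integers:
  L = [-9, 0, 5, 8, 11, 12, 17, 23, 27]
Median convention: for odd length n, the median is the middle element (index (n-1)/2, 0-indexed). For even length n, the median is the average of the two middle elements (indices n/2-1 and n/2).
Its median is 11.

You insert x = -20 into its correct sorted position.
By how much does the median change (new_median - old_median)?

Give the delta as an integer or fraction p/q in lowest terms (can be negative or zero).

Old median = 11
After inserting x = -20: new sorted = [-20, -9, 0, 5, 8, 11, 12, 17, 23, 27]
New median = 19/2
Delta = 19/2 - 11 = -3/2

Answer: -3/2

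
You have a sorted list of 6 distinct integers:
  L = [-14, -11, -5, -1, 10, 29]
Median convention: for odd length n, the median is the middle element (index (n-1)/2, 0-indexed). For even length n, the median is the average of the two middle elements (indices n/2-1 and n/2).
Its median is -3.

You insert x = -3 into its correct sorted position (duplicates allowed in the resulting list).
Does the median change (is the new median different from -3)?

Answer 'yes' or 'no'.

Old median = -3
Insert x = -3
New median = -3
Changed? no

Answer: no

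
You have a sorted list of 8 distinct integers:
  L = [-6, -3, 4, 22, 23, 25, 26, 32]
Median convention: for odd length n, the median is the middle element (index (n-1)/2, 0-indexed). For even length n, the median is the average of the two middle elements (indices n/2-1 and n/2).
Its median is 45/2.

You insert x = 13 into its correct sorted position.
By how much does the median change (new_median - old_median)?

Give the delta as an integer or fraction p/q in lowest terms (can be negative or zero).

Old median = 45/2
After inserting x = 13: new sorted = [-6, -3, 4, 13, 22, 23, 25, 26, 32]
New median = 22
Delta = 22 - 45/2 = -1/2

Answer: -1/2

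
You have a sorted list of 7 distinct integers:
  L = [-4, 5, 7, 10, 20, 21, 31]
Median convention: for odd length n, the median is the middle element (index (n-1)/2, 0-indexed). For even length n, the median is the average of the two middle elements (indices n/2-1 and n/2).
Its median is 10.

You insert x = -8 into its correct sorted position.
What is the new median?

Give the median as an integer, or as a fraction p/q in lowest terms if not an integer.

Old list (sorted, length 7): [-4, 5, 7, 10, 20, 21, 31]
Old median = 10
Insert x = -8
Old length odd (7). Middle was index 3 = 10.
New length even (8). New median = avg of two middle elements.
x = -8: 0 elements are < x, 7 elements are > x.
New sorted list: [-8, -4, 5, 7, 10, 20, 21, 31]
New median = 17/2

Answer: 17/2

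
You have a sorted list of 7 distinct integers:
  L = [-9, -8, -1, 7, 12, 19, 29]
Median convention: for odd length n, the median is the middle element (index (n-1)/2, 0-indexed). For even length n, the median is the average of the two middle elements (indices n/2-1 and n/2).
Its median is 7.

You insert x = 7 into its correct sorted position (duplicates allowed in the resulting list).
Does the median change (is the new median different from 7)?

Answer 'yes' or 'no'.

Answer: no

Derivation:
Old median = 7
Insert x = 7
New median = 7
Changed? no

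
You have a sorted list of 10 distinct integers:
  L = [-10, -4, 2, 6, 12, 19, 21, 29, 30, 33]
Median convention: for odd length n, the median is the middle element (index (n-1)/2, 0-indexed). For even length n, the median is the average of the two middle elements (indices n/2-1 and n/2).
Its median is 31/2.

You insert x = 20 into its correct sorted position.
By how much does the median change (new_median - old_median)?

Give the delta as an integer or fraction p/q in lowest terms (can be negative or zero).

Old median = 31/2
After inserting x = 20: new sorted = [-10, -4, 2, 6, 12, 19, 20, 21, 29, 30, 33]
New median = 19
Delta = 19 - 31/2 = 7/2

Answer: 7/2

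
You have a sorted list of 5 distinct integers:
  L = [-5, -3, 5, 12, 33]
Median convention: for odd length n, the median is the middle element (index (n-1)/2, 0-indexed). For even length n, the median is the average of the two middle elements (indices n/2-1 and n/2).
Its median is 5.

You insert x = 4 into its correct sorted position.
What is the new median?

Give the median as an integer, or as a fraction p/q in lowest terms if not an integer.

Answer: 9/2

Derivation:
Old list (sorted, length 5): [-5, -3, 5, 12, 33]
Old median = 5
Insert x = 4
Old length odd (5). Middle was index 2 = 5.
New length even (6). New median = avg of two middle elements.
x = 4: 2 elements are < x, 3 elements are > x.
New sorted list: [-5, -3, 4, 5, 12, 33]
New median = 9/2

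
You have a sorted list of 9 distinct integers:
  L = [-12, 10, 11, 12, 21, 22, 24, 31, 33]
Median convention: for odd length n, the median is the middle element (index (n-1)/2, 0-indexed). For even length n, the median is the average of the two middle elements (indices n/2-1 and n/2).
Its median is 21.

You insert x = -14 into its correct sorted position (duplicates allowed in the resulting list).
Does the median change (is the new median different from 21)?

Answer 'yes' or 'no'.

Answer: yes

Derivation:
Old median = 21
Insert x = -14
New median = 33/2
Changed? yes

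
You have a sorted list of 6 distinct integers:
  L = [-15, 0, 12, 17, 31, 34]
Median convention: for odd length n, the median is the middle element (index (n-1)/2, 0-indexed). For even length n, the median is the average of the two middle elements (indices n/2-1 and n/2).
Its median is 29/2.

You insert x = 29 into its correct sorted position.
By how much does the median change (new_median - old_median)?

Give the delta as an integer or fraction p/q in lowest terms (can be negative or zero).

Old median = 29/2
After inserting x = 29: new sorted = [-15, 0, 12, 17, 29, 31, 34]
New median = 17
Delta = 17 - 29/2 = 5/2

Answer: 5/2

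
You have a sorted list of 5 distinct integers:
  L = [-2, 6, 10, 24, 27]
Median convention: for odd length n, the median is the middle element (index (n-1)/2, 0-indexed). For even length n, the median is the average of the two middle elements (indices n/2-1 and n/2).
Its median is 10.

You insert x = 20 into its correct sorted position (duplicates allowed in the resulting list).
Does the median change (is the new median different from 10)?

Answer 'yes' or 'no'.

Old median = 10
Insert x = 20
New median = 15
Changed? yes

Answer: yes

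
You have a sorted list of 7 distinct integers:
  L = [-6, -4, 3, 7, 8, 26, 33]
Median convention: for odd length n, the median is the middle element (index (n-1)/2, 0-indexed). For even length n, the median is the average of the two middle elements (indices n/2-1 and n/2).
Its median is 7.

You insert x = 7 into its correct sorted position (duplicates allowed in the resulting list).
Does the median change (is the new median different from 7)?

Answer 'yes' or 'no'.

Old median = 7
Insert x = 7
New median = 7
Changed? no

Answer: no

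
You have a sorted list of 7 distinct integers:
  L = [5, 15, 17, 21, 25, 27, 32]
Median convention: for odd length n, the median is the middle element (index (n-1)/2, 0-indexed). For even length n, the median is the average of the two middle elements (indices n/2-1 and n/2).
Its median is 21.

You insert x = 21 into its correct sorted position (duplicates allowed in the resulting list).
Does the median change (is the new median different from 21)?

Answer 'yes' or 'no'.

Answer: no

Derivation:
Old median = 21
Insert x = 21
New median = 21
Changed? no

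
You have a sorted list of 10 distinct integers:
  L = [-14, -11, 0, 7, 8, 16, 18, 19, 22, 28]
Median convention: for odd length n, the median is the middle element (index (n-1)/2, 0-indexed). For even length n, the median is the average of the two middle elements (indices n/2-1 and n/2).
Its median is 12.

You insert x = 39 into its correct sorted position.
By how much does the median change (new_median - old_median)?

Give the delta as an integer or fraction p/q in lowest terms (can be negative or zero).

Answer: 4

Derivation:
Old median = 12
After inserting x = 39: new sorted = [-14, -11, 0, 7, 8, 16, 18, 19, 22, 28, 39]
New median = 16
Delta = 16 - 12 = 4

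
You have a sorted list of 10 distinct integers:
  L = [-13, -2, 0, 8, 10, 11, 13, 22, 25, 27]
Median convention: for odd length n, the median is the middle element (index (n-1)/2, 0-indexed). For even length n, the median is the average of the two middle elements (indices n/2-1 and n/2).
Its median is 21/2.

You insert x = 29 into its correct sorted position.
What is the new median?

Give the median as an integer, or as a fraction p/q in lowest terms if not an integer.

Old list (sorted, length 10): [-13, -2, 0, 8, 10, 11, 13, 22, 25, 27]
Old median = 21/2
Insert x = 29
Old length even (10). Middle pair: indices 4,5 = 10,11.
New length odd (11). New median = single middle element.
x = 29: 10 elements are < x, 0 elements are > x.
New sorted list: [-13, -2, 0, 8, 10, 11, 13, 22, 25, 27, 29]
New median = 11

Answer: 11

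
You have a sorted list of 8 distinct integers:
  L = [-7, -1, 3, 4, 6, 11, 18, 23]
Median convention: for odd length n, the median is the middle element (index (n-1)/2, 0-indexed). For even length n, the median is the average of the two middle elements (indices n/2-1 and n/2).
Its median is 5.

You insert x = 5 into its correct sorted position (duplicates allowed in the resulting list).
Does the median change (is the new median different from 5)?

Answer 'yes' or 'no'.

Answer: no

Derivation:
Old median = 5
Insert x = 5
New median = 5
Changed? no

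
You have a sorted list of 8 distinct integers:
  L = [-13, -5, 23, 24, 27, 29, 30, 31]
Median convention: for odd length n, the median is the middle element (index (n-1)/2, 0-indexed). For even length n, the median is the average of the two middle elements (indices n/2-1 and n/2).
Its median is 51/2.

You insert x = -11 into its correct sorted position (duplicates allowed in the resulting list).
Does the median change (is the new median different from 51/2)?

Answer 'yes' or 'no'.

Old median = 51/2
Insert x = -11
New median = 24
Changed? yes

Answer: yes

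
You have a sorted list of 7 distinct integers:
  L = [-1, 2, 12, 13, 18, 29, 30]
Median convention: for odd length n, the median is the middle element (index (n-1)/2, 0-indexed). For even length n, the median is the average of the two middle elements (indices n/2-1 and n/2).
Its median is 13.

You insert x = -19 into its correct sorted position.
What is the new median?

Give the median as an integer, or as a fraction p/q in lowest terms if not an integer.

Old list (sorted, length 7): [-1, 2, 12, 13, 18, 29, 30]
Old median = 13
Insert x = -19
Old length odd (7). Middle was index 3 = 13.
New length even (8). New median = avg of two middle elements.
x = -19: 0 elements are < x, 7 elements are > x.
New sorted list: [-19, -1, 2, 12, 13, 18, 29, 30]
New median = 25/2

Answer: 25/2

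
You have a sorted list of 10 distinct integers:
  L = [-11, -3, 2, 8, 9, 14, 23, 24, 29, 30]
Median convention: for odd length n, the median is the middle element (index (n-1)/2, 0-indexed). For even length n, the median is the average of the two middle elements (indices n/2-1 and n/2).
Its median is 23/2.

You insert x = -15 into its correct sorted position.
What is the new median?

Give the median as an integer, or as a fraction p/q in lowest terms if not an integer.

Answer: 9

Derivation:
Old list (sorted, length 10): [-11, -3, 2, 8, 9, 14, 23, 24, 29, 30]
Old median = 23/2
Insert x = -15
Old length even (10). Middle pair: indices 4,5 = 9,14.
New length odd (11). New median = single middle element.
x = -15: 0 elements are < x, 10 elements are > x.
New sorted list: [-15, -11, -3, 2, 8, 9, 14, 23, 24, 29, 30]
New median = 9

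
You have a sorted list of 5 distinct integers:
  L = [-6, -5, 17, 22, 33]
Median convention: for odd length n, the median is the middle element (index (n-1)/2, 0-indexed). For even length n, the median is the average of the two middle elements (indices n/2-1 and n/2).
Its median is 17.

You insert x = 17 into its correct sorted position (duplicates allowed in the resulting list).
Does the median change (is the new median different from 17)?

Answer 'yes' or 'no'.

Answer: no

Derivation:
Old median = 17
Insert x = 17
New median = 17
Changed? no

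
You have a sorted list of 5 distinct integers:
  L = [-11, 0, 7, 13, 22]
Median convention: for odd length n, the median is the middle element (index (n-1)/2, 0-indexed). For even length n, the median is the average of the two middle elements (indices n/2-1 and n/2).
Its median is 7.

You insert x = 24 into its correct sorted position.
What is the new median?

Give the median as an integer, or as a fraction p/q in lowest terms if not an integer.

Old list (sorted, length 5): [-11, 0, 7, 13, 22]
Old median = 7
Insert x = 24
Old length odd (5). Middle was index 2 = 7.
New length even (6). New median = avg of two middle elements.
x = 24: 5 elements are < x, 0 elements are > x.
New sorted list: [-11, 0, 7, 13, 22, 24]
New median = 10

Answer: 10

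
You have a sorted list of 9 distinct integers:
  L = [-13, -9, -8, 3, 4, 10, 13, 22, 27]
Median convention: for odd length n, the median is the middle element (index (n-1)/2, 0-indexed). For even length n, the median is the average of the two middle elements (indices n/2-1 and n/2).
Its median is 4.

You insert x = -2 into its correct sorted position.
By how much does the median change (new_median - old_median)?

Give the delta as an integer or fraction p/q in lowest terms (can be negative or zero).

Old median = 4
After inserting x = -2: new sorted = [-13, -9, -8, -2, 3, 4, 10, 13, 22, 27]
New median = 7/2
Delta = 7/2 - 4 = -1/2

Answer: -1/2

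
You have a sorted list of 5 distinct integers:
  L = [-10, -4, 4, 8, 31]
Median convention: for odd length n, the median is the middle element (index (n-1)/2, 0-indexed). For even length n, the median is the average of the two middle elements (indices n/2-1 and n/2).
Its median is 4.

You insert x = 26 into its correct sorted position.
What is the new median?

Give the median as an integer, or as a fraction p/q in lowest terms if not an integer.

Old list (sorted, length 5): [-10, -4, 4, 8, 31]
Old median = 4
Insert x = 26
Old length odd (5). Middle was index 2 = 4.
New length even (6). New median = avg of two middle elements.
x = 26: 4 elements are < x, 1 elements are > x.
New sorted list: [-10, -4, 4, 8, 26, 31]
New median = 6

Answer: 6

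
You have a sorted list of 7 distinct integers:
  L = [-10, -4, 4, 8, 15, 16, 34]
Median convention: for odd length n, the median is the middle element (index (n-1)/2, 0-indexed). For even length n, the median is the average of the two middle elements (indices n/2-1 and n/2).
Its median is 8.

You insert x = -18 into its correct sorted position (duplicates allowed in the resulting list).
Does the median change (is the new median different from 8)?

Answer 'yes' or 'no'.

Old median = 8
Insert x = -18
New median = 6
Changed? yes

Answer: yes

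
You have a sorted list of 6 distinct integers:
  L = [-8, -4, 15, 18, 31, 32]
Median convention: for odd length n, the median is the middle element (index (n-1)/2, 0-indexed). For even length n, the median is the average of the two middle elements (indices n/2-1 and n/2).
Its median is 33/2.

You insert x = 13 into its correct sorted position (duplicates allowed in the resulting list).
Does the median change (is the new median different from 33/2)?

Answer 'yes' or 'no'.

Old median = 33/2
Insert x = 13
New median = 15
Changed? yes

Answer: yes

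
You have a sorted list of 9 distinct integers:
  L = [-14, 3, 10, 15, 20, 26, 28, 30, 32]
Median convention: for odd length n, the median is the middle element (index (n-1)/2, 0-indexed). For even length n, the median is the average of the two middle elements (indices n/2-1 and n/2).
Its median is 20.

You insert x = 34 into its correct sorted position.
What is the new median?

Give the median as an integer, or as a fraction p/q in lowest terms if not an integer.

Answer: 23

Derivation:
Old list (sorted, length 9): [-14, 3, 10, 15, 20, 26, 28, 30, 32]
Old median = 20
Insert x = 34
Old length odd (9). Middle was index 4 = 20.
New length even (10). New median = avg of two middle elements.
x = 34: 9 elements are < x, 0 elements are > x.
New sorted list: [-14, 3, 10, 15, 20, 26, 28, 30, 32, 34]
New median = 23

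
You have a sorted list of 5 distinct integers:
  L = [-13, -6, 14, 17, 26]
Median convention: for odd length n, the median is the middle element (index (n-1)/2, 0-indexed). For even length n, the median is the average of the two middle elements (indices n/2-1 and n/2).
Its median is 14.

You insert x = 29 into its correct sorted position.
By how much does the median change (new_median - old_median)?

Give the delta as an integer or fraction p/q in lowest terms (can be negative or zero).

Answer: 3/2

Derivation:
Old median = 14
After inserting x = 29: new sorted = [-13, -6, 14, 17, 26, 29]
New median = 31/2
Delta = 31/2 - 14 = 3/2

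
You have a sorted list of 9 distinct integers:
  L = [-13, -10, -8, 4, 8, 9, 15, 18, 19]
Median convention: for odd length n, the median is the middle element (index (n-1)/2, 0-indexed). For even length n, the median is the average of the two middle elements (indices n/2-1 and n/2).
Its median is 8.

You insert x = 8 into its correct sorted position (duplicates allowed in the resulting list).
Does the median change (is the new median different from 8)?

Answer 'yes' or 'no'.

Old median = 8
Insert x = 8
New median = 8
Changed? no

Answer: no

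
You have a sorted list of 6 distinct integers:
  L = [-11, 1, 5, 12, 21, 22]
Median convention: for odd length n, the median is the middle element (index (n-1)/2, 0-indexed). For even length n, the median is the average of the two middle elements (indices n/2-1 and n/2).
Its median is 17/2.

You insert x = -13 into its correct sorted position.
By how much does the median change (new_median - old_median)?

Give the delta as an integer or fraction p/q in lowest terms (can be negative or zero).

Answer: -7/2

Derivation:
Old median = 17/2
After inserting x = -13: new sorted = [-13, -11, 1, 5, 12, 21, 22]
New median = 5
Delta = 5 - 17/2 = -7/2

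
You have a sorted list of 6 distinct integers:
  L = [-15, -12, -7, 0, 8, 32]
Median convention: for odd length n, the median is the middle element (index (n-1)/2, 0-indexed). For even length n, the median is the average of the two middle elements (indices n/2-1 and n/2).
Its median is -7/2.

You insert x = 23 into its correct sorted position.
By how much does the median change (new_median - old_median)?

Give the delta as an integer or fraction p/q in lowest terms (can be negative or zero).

Old median = -7/2
After inserting x = 23: new sorted = [-15, -12, -7, 0, 8, 23, 32]
New median = 0
Delta = 0 - -7/2 = 7/2

Answer: 7/2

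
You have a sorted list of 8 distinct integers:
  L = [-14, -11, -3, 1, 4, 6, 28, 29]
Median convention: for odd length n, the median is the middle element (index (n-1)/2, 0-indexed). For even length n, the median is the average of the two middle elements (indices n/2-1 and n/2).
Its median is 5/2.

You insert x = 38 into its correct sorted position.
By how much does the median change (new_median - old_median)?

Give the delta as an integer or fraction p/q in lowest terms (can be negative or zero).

Old median = 5/2
After inserting x = 38: new sorted = [-14, -11, -3, 1, 4, 6, 28, 29, 38]
New median = 4
Delta = 4 - 5/2 = 3/2

Answer: 3/2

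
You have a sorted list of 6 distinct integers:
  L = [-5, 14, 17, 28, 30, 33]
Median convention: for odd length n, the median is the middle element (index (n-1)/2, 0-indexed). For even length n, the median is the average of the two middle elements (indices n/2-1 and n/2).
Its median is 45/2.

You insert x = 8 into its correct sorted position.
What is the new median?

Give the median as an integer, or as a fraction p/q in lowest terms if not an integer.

Answer: 17

Derivation:
Old list (sorted, length 6): [-5, 14, 17, 28, 30, 33]
Old median = 45/2
Insert x = 8
Old length even (6). Middle pair: indices 2,3 = 17,28.
New length odd (7). New median = single middle element.
x = 8: 1 elements are < x, 5 elements are > x.
New sorted list: [-5, 8, 14, 17, 28, 30, 33]
New median = 17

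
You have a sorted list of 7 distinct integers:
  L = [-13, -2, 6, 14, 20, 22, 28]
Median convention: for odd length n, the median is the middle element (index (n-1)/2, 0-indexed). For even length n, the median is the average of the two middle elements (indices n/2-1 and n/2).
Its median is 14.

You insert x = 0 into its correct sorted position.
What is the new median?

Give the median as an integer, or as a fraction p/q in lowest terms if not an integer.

Answer: 10

Derivation:
Old list (sorted, length 7): [-13, -2, 6, 14, 20, 22, 28]
Old median = 14
Insert x = 0
Old length odd (7). Middle was index 3 = 14.
New length even (8). New median = avg of two middle elements.
x = 0: 2 elements are < x, 5 elements are > x.
New sorted list: [-13, -2, 0, 6, 14, 20, 22, 28]
New median = 10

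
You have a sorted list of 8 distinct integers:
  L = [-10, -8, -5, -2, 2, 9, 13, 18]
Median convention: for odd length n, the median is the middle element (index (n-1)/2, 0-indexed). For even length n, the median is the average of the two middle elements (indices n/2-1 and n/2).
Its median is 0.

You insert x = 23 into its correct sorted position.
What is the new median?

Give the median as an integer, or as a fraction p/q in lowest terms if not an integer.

Answer: 2

Derivation:
Old list (sorted, length 8): [-10, -8, -5, -2, 2, 9, 13, 18]
Old median = 0
Insert x = 23
Old length even (8). Middle pair: indices 3,4 = -2,2.
New length odd (9). New median = single middle element.
x = 23: 8 elements are < x, 0 elements are > x.
New sorted list: [-10, -8, -5, -2, 2, 9, 13, 18, 23]
New median = 2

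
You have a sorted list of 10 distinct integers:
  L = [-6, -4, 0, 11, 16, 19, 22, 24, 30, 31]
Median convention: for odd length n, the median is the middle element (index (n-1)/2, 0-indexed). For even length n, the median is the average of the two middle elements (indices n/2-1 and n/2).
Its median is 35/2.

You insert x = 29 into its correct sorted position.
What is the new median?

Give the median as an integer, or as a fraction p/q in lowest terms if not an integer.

Answer: 19

Derivation:
Old list (sorted, length 10): [-6, -4, 0, 11, 16, 19, 22, 24, 30, 31]
Old median = 35/2
Insert x = 29
Old length even (10). Middle pair: indices 4,5 = 16,19.
New length odd (11). New median = single middle element.
x = 29: 8 elements are < x, 2 elements are > x.
New sorted list: [-6, -4, 0, 11, 16, 19, 22, 24, 29, 30, 31]
New median = 19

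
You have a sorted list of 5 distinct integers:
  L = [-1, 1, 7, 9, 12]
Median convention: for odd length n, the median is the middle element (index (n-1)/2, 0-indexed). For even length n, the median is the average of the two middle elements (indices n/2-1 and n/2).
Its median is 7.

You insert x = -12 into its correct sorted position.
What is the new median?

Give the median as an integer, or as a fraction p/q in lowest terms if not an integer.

Old list (sorted, length 5): [-1, 1, 7, 9, 12]
Old median = 7
Insert x = -12
Old length odd (5). Middle was index 2 = 7.
New length even (6). New median = avg of two middle elements.
x = -12: 0 elements are < x, 5 elements are > x.
New sorted list: [-12, -1, 1, 7, 9, 12]
New median = 4

Answer: 4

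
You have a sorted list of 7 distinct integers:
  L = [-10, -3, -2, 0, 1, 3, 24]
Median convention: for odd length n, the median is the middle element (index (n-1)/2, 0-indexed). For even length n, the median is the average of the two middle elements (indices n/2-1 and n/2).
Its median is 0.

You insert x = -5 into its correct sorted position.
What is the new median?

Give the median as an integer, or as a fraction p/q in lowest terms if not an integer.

Answer: -1

Derivation:
Old list (sorted, length 7): [-10, -3, -2, 0, 1, 3, 24]
Old median = 0
Insert x = -5
Old length odd (7). Middle was index 3 = 0.
New length even (8). New median = avg of two middle elements.
x = -5: 1 elements are < x, 6 elements are > x.
New sorted list: [-10, -5, -3, -2, 0, 1, 3, 24]
New median = -1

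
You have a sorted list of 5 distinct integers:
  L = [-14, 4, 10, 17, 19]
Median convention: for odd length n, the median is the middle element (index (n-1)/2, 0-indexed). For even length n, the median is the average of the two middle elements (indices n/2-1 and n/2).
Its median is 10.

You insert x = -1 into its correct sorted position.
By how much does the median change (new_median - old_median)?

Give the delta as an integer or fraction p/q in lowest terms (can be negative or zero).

Answer: -3

Derivation:
Old median = 10
After inserting x = -1: new sorted = [-14, -1, 4, 10, 17, 19]
New median = 7
Delta = 7 - 10 = -3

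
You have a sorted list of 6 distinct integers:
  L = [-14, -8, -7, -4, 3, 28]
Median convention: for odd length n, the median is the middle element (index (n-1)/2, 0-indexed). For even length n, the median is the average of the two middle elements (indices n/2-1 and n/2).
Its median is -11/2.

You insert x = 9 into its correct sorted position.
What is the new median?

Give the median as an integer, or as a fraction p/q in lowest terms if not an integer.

Old list (sorted, length 6): [-14, -8, -7, -4, 3, 28]
Old median = -11/2
Insert x = 9
Old length even (6). Middle pair: indices 2,3 = -7,-4.
New length odd (7). New median = single middle element.
x = 9: 5 elements are < x, 1 elements are > x.
New sorted list: [-14, -8, -7, -4, 3, 9, 28]
New median = -4

Answer: -4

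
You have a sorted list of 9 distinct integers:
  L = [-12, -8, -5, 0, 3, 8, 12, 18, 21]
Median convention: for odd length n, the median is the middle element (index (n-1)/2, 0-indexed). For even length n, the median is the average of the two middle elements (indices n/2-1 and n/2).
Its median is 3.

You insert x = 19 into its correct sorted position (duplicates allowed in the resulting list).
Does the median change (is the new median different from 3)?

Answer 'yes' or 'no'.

Old median = 3
Insert x = 19
New median = 11/2
Changed? yes

Answer: yes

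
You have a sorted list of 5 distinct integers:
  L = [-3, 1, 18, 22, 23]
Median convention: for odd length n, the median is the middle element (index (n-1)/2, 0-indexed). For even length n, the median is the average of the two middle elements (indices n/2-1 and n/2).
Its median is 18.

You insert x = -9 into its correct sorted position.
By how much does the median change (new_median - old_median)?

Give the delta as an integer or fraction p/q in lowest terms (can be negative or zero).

Old median = 18
After inserting x = -9: new sorted = [-9, -3, 1, 18, 22, 23]
New median = 19/2
Delta = 19/2 - 18 = -17/2

Answer: -17/2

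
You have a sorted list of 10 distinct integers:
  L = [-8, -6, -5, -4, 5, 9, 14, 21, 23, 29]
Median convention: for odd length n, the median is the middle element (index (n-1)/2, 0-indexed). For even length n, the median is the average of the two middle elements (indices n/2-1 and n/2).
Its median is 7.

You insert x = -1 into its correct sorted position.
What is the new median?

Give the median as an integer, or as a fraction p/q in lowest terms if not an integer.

Old list (sorted, length 10): [-8, -6, -5, -4, 5, 9, 14, 21, 23, 29]
Old median = 7
Insert x = -1
Old length even (10). Middle pair: indices 4,5 = 5,9.
New length odd (11). New median = single middle element.
x = -1: 4 elements are < x, 6 elements are > x.
New sorted list: [-8, -6, -5, -4, -1, 5, 9, 14, 21, 23, 29]
New median = 5

Answer: 5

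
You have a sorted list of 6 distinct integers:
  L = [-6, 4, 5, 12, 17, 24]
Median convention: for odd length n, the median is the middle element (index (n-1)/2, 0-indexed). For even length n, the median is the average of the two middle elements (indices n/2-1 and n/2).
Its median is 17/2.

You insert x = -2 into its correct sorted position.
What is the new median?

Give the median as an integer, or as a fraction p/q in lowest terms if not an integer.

Old list (sorted, length 6): [-6, 4, 5, 12, 17, 24]
Old median = 17/2
Insert x = -2
Old length even (6). Middle pair: indices 2,3 = 5,12.
New length odd (7). New median = single middle element.
x = -2: 1 elements are < x, 5 elements are > x.
New sorted list: [-6, -2, 4, 5, 12, 17, 24]
New median = 5

Answer: 5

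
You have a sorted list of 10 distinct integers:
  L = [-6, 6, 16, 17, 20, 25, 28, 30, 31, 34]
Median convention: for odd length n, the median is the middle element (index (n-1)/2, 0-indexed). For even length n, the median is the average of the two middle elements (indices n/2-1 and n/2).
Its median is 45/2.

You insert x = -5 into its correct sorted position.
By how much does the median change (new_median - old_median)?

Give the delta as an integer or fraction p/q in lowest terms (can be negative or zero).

Answer: -5/2

Derivation:
Old median = 45/2
After inserting x = -5: new sorted = [-6, -5, 6, 16, 17, 20, 25, 28, 30, 31, 34]
New median = 20
Delta = 20 - 45/2 = -5/2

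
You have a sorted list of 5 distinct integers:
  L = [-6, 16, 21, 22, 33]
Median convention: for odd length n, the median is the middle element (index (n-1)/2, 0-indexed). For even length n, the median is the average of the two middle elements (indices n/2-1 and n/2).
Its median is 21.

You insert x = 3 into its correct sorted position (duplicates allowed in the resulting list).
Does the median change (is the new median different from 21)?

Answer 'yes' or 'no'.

Answer: yes

Derivation:
Old median = 21
Insert x = 3
New median = 37/2
Changed? yes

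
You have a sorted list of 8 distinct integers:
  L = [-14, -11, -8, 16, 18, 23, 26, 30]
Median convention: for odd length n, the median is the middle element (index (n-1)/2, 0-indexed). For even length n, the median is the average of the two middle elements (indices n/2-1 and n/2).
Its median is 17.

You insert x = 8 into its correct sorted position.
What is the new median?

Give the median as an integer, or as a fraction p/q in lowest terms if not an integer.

Answer: 16

Derivation:
Old list (sorted, length 8): [-14, -11, -8, 16, 18, 23, 26, 30]
Old median = 17
Insert x = 8
Old length even (8). Middle pair: indices 3,4 = 16,18.
New length odd (9). New median = single middle element.
x = 8: 3 elements are < x, 5 elements are > x.
New sorted list: [-14, -11, -8, 8, 16, 18, 23, 26, 30]
New median = 16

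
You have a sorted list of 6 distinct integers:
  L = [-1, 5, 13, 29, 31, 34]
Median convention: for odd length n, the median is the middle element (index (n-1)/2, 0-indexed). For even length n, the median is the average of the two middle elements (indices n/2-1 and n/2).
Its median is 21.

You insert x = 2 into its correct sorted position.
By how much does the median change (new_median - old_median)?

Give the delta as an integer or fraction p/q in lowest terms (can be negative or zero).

Answer: -8

Derivation:
Old median = 21
After inserting x = 2: new sorted = [-1, 2, 5, 13, 29, 31, 34]
New median = 13
Delta = 13 - 21 = -8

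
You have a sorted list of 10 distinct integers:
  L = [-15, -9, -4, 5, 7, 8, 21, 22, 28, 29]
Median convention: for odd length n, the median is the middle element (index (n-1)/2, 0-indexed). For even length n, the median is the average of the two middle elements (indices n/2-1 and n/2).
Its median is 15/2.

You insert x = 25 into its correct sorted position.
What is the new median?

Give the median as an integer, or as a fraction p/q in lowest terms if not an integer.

Old list (sorted, length 10): [-15, -9, -4, 5, 7, 8, 21, 22, 28, 29]
Old median = 15/2
Insert x = 25
Old length even (10). Middle pair: indices 4,5 = 7,8.
New length odd (11). New median = single middle element.
x = 25: 8 elements are < x, 2 elements are > x.
New sorted list: [-15, -9, -4, 5, 7, 8, 21, 22, 25, 28, 29]
New median = 8

Answer: 8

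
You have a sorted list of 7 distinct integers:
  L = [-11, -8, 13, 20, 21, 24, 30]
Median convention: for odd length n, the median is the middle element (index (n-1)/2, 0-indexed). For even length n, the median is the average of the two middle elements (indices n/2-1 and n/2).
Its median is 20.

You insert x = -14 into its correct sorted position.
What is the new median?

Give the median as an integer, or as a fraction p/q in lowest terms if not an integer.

Old list (sorted, length 7): [-11, -8, 13, 20, 21, 24, 30]
Old median = 20
Insert x = -14
Old length odd (7). Middle was index 3 = 20.
New length even (8). New median = avg of two middle elements.
x = -14: 0 elements are < x, 7 elements are > x.
New sorted list: [-14, -11, -8, 13, 20, 21, 24, 30]
New median = 33/2

Answer: 33/2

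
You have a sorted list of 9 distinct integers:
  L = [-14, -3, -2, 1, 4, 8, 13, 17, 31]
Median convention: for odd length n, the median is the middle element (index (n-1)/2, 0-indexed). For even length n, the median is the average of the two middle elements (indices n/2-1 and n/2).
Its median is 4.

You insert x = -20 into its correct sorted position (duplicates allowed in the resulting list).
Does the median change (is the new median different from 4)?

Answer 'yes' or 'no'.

Answer: yes

Derivation:
Old median = 4
Insert x = -20
New median = 5/2
Changed? yes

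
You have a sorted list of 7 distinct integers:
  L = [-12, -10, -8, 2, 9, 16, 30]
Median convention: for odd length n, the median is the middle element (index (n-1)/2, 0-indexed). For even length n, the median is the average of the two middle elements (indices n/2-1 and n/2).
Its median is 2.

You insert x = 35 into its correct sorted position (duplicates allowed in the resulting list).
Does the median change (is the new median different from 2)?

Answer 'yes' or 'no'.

Answer: yes

Derivation:
Old median = 2
Insert x = 35
New median = 11/2
Changed? yes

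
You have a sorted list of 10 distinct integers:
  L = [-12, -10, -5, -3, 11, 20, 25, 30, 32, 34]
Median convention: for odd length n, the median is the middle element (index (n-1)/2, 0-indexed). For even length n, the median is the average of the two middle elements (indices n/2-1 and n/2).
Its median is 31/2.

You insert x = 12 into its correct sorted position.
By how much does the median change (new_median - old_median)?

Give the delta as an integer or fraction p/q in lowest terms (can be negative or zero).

Old median = 31/2
After inserting x = 12: new sorted = [-12, -10, -5, -3, 11, 12, 20, 25, 30, 32, 34]
New median = 12
Delta = 12 - 31/2 = -7/2

Answer: -7/2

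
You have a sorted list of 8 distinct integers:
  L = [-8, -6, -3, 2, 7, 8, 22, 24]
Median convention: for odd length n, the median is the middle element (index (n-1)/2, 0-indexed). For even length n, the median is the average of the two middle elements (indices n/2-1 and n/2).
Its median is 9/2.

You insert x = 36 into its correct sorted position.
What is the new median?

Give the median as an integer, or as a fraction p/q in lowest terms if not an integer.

Old list (sorted, length 8): [-8, -6, -3, 2, 7, 8, 22, 24]
Old median = 9/2
Insert x = 36
Old length even (8). Middle pair: indices 3,4 = 2,7.
New length odd (9). New median = single middle element.
x = 36: 8 elements are < x, 0 elements are > x.
New sorted list: [-8, -6, -3, 2, 7, 8, 22, 24, 36]
New median = 7

Answer: 7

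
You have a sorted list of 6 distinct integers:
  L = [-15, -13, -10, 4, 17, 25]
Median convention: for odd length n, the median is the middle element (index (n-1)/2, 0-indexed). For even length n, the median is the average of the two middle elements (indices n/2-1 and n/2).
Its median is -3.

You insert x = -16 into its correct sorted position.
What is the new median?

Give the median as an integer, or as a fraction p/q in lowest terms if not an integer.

Old list (sorted, length 6): [-15, -13, -10, 4, 17, 25]
Old median = -3
Insert x = -16
Old length even (6). Middle pair: indices 2,3 = -10,4.
New length odd (7). New median = single middle element.
x = -16: 0 elements are < x, 6 elements are > x.
New sorted list: [-16, -15, -13, -10, 4, 17, 25]
New median = -10

Answer: -10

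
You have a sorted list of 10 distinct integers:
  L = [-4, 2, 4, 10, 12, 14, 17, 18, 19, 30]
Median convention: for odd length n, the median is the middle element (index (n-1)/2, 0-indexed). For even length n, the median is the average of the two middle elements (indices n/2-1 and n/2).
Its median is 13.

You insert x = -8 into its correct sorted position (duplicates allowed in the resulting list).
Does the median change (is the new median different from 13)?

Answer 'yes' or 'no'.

Answer: yes

Derivation:
Old median = 13
Insert x = -8
New median = 12
Changed? yes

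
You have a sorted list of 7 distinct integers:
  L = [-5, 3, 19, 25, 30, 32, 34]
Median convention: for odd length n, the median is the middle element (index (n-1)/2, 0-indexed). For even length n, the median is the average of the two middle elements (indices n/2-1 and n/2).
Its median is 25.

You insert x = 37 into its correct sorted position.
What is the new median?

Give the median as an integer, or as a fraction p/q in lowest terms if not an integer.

Old list (sorted, length 7): [-5, 3, 19, 25, 30, 32, 34]
Old median = 25
Insert x = 37
Old length odd (7). Middle was index 3 = 25.
New length even (8). New median = avg of two middle elements.
x = 37: 7 elements are < x, 0 elements are > x.
New sorted list: [-5, 3, 19, 25, 30, 32, 34, 37]
New median = 55/2

Answer: 55/2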